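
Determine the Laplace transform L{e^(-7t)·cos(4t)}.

L{e^(at)·cos(ωt)} = (s-a)/((s-a)² + ω²), so L{e^(-7t)·cos(4t)} = (s+7)/((s+7)² + 16)

Final answer: (s+7)/((s+7)² + 16)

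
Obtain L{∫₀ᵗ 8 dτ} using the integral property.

L{∫₀ᵗ f(τ)dτ} = F(s)/s with f(t) = 8. F(s) = 8/s, so L{∫₀ᵗ 8 dτ} = (8/s)/s = 8/s². (Check: ∫₀ᵗ 8 dτ = 8t.)

Final answer: 8/s²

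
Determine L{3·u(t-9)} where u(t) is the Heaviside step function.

L{u(t-a)} = e^(-as)/s. Here a=9, so L{u(t-9)} = e^(-9s)/s, and L{3·u(t-9)} = 3·e^(-9s)/s

Final answer: 3·e^(-9s)/s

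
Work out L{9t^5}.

L{t^n} = n!/s^(n+1). So L{9t^5} = 9·5!/s^6 = 1080/s^6

Final answer: 1080/s^6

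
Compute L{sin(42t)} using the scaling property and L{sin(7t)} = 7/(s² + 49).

Using L{f(at)} = (1/a)F(s/a) with a=6: L{sin(42t)} = (1/6) · 7/((s/6)² + 49) = (1/6) · 7·36/(s² + 1764) = 42/(s² + 1764)

Final answer: 42/(s² + 1764)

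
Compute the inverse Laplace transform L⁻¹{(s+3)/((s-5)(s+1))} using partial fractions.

Using partial fractions, f(t) = (8e^(5t) - 2e^(-t))/6

Final answer: (8e^(5t) - 2e^(-t))/6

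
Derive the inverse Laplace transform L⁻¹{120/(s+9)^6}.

L⁻¹{n!/(s-a)^(n+1)} = t^n·e^(at), so L⁻¹{120/(s+9)^6} = t^5·e^(-9t)

Final answer: t^5·e^(-9t)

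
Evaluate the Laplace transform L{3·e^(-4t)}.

L{e^(at)} = 1/(s-a), so L{e^(-4t)} = 1/(s+4). Then L{3·e^(-4t)} = 3/(s+4)

Final answer: 3/(s+4)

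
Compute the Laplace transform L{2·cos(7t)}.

L{cos(ωt)} = s/(s² + ω²), so L{cos(7t)} = s/(s² + 49). Then L{2·cos(7t)} = 2·s/(s² + 49) = 2s/(s² + 49)

Final answer: 2s/(s² + 49)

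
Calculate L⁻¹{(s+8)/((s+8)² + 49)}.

Using frequency shift: L⁻¹{(s-a)/((s-a)² + b²)} = e^(at)cos(bt). Here a=-8, b=7

Final answer: e^(-8t)·cos(7t)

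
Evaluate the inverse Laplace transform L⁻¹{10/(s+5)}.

L⁻¹{1/(s-a)} = e^(at), so L⁻¹{1/(s+5)} = e^(-5t), and L⁻¹{10/(s+5)} = 10·e^(-5t)

Final answer: 10·e^(-5t)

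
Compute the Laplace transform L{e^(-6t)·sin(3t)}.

L{e^(at)·sin(ωt)} = ω/((s-a)² + ω²), so L{e^(-6t)·sin(3t)} = 3/((s+6)² + 9)

Final answer: 3/((s+6)² + 9)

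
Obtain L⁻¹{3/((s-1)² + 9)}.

Form: b/((s-a)² + b²) → e^(at)sin(bt). With a=1, b=3

Final answer: e^t·sin(3t)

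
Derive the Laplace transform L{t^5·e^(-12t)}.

L{t^n·e^(at)} = n!/(s-a)^(n+1), so L{t^5·e^(-12t)} = 120/(s+12)^6

Final answer: 120/(s+12)^6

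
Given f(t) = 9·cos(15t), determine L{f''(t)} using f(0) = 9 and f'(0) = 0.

F(s) = 9s/(s² + 225). L{f''(t)} = s²F(s) - sf(0) - f'(0) = 9s³/(s² + 225) - 9s = (9s³ - 9s(s² + 225))/(s² + 225) = -2025s/(s² + 225)

Final answer: -2025s/(s² + 225)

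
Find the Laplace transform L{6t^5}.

L{6t^5} = 6 · L{t^5} = 6 · 120/s^6 = 720/s^6

Final answer: 720/s^6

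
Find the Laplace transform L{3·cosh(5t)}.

L{cosh(ωt)} = s/(s² - ω²), so L{cosh(5t)} = s/(s² - 25). Then L{3·cosh(5t)} = 3·s/(s² - 25) = 3s/(s² - 25)

Final answer: 3s/(s² - 25)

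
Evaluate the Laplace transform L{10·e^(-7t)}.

L{e^(at)} = 1/(s-a), so L{e^(-7t)} = 1/(s+7). Then L{10·e^(-7t)} = 10/(s+7)

Final answer: 10/(s+7)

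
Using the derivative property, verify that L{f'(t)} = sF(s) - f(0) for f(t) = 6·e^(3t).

f'(t) = 18e^(3t). Direct: L{f'(t)} = 18/(s-3). Property: s·6/(s-3) - 6 = (6s - 6(s-3))/(s-3) = 18/(s-3). ✓

Final answer: 18/(s-3)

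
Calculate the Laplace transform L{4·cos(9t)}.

L{cos(ωt)} = s/(s² + ω²), so L{cos(9t)} = s/(s² + 81). Then L{4·cos(9t)} = 4·s/(s² + 81) = 4s/(s² + 81)

Final answer: 4s/(s² + 81)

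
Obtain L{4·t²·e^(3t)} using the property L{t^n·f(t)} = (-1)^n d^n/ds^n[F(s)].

L{e^(3t)} = 1/(s-3). d/ds[1/(s-3)] = -1/(s-3)². d²/ds²[1/(s-3)] = 2/(s-3)³. So L{t²·e^(3t)} = (-1)² · 2/(s-3)³ = 2/(s-3)³. Then L{4·t²·e^(3t)} = 4·2/(s-3)³ = 8/(s-3)³

Final answer: 8/(s-3)³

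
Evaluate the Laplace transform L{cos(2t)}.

L{cos(ωt)} = s/(s² + ω²), so L{cos(2t)} = s/(s² + 4)

Final answer: s/(s² + 4)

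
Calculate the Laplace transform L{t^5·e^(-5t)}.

L{t^n·e^(at)} = n!/(s-a)^(n+1), so L{t^5·e^(-5t)} = 120/(s+5)^6

Final answer: 120/(s+5)^6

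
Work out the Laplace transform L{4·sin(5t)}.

L{sin(ωt)} = ω/(s² + ω²), so L{sin(5t)} = 5/(s² + 25). Then L{4·sin(5t)} = 4·5/(s² + 25) = 20/(s² + 25)

Final answer: 20/(s² + 25)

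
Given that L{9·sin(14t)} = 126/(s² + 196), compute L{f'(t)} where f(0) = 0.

L{f'(t)} = s·F(s) - f(0) = s·126/(s² + 196) - 0 = 126s/(s² + 196)

Final answer: 126s/(s² + 196)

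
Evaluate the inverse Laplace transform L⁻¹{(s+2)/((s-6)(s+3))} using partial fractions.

Using partial fractions, f(t) = (8e^(6t) + e^(-3t))/9

Final answer: (8e^(6t) + e^(-3t))/9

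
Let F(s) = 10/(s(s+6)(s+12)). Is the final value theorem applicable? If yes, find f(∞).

Poles of sF(s) = 10/((s+6)(s+12)) are at s = -6 and s = -12, both in the left half-plane. Theorem applies. f(∞) = lim_{s→0} sF(s) = 10/(6·12) = 5/36

Final answer: 5/36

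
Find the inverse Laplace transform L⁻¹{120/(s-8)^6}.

L⁻¹{n!/(s-a)^(n+1)} = t^n·e^(at), so L⁻¹{120/(s-8)^6} = t^5·e^(8t)

Final answer: t^5·e^(8t)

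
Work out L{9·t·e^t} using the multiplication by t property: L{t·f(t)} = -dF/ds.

Using L{t^n·e^(at)} = n!/(s-a)^(n+1), L{t·e^t} = 1/(s-1)^2, so L{9·t·e^t} = 9·1/(s-1)^2 = 9/(s-1)^2

Final answer: 9/(s-1)^2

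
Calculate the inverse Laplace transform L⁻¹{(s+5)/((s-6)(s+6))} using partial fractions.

Using partial fractions, f(t) = (11e^(6t) + e^(-6t))/12

Final answer: (11e^(6t) + e^(-6t))/12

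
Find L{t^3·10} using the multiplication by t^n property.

L{10} = 10/s. d^1/ds^1[1/s] = -1/s². d^2/ds^2[1/s] = 2/s^3. d^3/ds^3[1/s] = -6/s^4. So L{t^3} = (-1)^{3}·-6/s^4 = 6/s^4. Then L{t^3·10} = 10·6/s^4 = 60/s^4

Final answer: 60/s^4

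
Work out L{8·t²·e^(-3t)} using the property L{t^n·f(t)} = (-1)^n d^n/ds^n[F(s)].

L{e^(-3t)} = 1/(s+3). d/ds[1/(s+3)] = -1/(s+3)². d²/ds²[1/(s+3)] = 2/(s+3)³. So L{t²·e^(-3t)} = (-1)² · 2/(s+3)³ = 2/(s+3)³. Then L{8·t²·e^(-3t)} = 8·2/(s+3)³ = 16/(s+3)³

Final answer: 16/(s+3)³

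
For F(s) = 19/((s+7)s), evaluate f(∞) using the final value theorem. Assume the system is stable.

f(∞) = lim_{s→0} sF(s) = lim_{s→0} 19/(s+7) = 19/7

Final answer: 19/7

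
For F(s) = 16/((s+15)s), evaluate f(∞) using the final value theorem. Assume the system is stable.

f(∞) = lim_{s→0} sF(s) = lim_{s→0} 16/(s+15) = 16/15

Final answer: 16/15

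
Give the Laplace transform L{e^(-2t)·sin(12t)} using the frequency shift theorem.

Frequency shift: L{e^(at)f(t)} = F(s-a). L{e^(-2t)·sin(12t)} = 12/((s+2)² + 144)

Final answer: 12/((s+2)² + 144)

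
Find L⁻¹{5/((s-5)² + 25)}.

Form: b/((s-a)² + b²) → e^(at)sin(bt). With a=5, b=5

Final answer: e^(5t)·sin(5t)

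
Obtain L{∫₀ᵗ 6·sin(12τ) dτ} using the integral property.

L{∫₀ᵗ f(τ)dτ} = F(s)/s with F(s) = 72/(s² + 144), so the result is (72/(s² + 144))/s = 72/(s(s² + 144))

Final answer: 72/(s(s² + 144))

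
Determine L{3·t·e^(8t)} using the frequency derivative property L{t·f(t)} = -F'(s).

L{e^(8t)} = 1/(s-8). By frequency derivative: L{t·e^(8t)} = -d/ds[1/(s-8)] = -(-1)/(s-8)² = 1/(s-8)². Then L{3·t·e^(8t)} = 3·1/(s-8)² = 3/(s-8)²

Final answer: 3/(s-8)²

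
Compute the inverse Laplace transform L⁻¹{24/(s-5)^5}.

L⁻¹{n!/(s-a)^(n+1)} = t^n·e^(at), so L⁻¹{24/(s-5)^5} = t^4·e^(5t)

Final answer: t^4·e^(5t)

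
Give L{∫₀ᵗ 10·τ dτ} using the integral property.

L{∫₀ᵗ f(τ)dτ} = F(s)/s with f(t) = 10t. F(s) = 10/s^2, so L{∫₀ᵗ 10·τ dτ} = (10/s^2)/s = 10/s^3. (Check: ∫₀ᵗ 10·τ dτ = 10t^2/2.)

Final answer: 10/s^3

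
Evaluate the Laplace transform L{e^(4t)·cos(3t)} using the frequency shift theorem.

Frequency shift: L{e^(at)f(t)} = F(s-a). L{e^(4t)·cos(3t)} = (s-4)/((s-4)² + 9)

Final answer: (s-4)/((s-4)² + 9)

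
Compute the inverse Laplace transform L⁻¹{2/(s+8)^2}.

L⁻¹{n!/(s-a)^(n+1)} = t^n·e^(at) with n=1, a=-8. So L⁻¹{1/(s+8)^2} = t·e^(-8t), and L⁻¹{2/(s+8)^2} = (2/1)·t·e^(-8t) = 2·t·e^(-8t)

Final answer: 2·t·e^(-8t)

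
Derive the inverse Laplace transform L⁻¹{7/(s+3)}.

L⁻¹{1/(s-a)} = e^(at), so L⁻¹{1/(s+3)} = e^(-3t), and L⁻¹{7/(s+3)} = 7·e^(-3t)

Final answer: 7·e^(-3t)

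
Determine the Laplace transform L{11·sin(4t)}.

L{sin(ωt)} = ω/(s² + ω²), so L{sin(4t)} = 4/(s² + 16). Then L{11·sin(4t)} = 11·4/(s² + 16) = 44/(s² + 16)

Final answer: 44/(s² + 16)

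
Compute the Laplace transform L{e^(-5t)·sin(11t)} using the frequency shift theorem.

Frequency shift: L{e^(at)f(t)} = F(s-a). L{e^(-5t)·sin(11t)} = 11/((s+5)² + 121)

Final answer: 11/((s+5)² + 121)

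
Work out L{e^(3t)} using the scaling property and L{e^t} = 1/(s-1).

Using L{f(at)} = (1/a)F(s/a) with a=3 and f(t) = e^t: L{e^(3t)} = (1/3) · 1/((s/3)-1) = (1/3) · 3/(s-3) = 1/(s-3)

Final answer: 1/(s-3)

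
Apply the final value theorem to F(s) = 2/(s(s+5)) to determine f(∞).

f(∞) = lim_{s→0} s·2/(s(s+5)) = lim_{s→0} 2/(s+5) = 2/5 = 2/5

Final answer: 2/5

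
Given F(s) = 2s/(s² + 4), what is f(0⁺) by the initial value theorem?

f(0⁺) = lim_{s→∞} s·2s/(s² + 4) = lim_{s→∞} 2s²/(s² + 4) = 2

Final answer: 2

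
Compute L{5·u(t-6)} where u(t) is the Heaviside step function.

L{u(t-a)} = e^(-as)/s. Here a=6, so L{u(t-6)} = e^(-6s)/s, and L{5·u(t-6)} = 5·e^(-6s)/s

Final answer: 5·e^(-6s)/s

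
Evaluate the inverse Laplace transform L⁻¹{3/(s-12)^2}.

L⁻¹{n!/(s-a)^(n+1)} = t^n·e^(at) with n=1, a=12. So L⁻¹{1/(s-12)^2} = t·e^(12t), and L⁻¹{3/(s-12)^2} = (3/1)·t·e^(12t) = 3·t·e^(12t)

Final answer: 3·t·e^(12t)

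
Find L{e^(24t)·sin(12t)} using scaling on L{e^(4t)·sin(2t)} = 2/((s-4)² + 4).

Scaling with a=6: L{e^(24t)·sin(12t)} = (1/6) · 2/((s/6-4)² + 4). Simplifying: 12/((s-24)² + 144)

Final answer: 12/((s-24)² + 144)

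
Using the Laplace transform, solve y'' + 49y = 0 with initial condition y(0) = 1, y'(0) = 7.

L{y''} + 49L{y} = 0. s²Y - s - 7 + 49Y = 0. Y(s² + 49) = s + 7. Y = (s + 7)/(s² + 49). Inverting: y(t) = cos(7t) + sin(7t)

Final answer: y(t) = cos(7t) + sin(7t)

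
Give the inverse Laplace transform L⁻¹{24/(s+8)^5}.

L⁻¹{n!/(s-a)^(n+1)} = t^n·e^(at), so L⁻¹{24/(s+8)^5} = t^4·e^(-8t)

Final answer: t^4·e^(-8t)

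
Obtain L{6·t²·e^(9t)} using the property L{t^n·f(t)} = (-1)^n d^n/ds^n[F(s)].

L{e^(9t)} = 1/(s-9). d/ds[1/(s-9)] = -1/(s-9)². d²/ds²[1/(s-9)] = 2/(s-9)³. So L{t²·e^(9t)} = (-1)² · 2/(s-9)³ = 2/(s-9)³. Then L{6·t²·e^(9t)} = 6·2/(s-9)³ = 12/(s-9)³

Final answer: 12/(s-9)³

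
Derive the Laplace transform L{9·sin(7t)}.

L{sin(ωt)} = ω/(s² + ω²), so L{sin(7t)} = 7/(s² + 49). Then L{9·sin(7t)} = 9·7/(s² + 49) = 63/(s² + 49)

Final answer: 63/(s² + 49)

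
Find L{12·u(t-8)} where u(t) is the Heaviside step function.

L{u(t-a)} = e^(-as)/s. Here a=8, so L{u(t-8)} = e^(-8s)/s, and L{12·u(t-8)} = 12·e^(-8s)/s

Final answer: 12·e^(-8s)/s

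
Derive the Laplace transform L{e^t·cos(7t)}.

L{e^(at)·cos(ωt)} = (s-a)/((s-a)² + ω²), so L{e^t·cos(7t)} = (s-1)/((s-1)² + 49)

Final answer: (s-1)/((s-1)² + 49)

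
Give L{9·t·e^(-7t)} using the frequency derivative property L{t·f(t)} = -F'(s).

L{e^(-7t)} = 1/(s+7). By frequency derivative: L{t·e^(-7t)} = -d/ds[1/(s+7)] = -(-1)/(s+7)² = 1/(s+7)². Then L{9·t·e^(-7t)} = 9·1/(s+7)² = 9/(s+7)²

Final answer: 9/(s+7)²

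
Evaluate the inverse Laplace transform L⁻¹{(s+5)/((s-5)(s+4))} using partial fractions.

Using partial fractions, f(t) = (10e^(5t) - e^(-4t))/9

Final answer: (10e^(5t) - e^(-4t))/9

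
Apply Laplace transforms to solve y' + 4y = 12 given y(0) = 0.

sY + 4Y = 12/s. Y = 12/(s(s+4)). Partial fractions: Y = 3/s - 3/(s+4)

Final answer: y(t) = 3(1 - e^(-4t))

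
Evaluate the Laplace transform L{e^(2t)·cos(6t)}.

L{e^(at)·cos(ωt)} = (s-a)/((s-a)² + ω²), so L{e^(2t)·cos(6t)} = (s-2)/((s-2)² + 36)

Final answer: (s-2)/((s-2)² + 36)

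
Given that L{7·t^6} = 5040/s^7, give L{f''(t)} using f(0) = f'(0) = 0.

L{f''(t)} = s²F(s) - sf(0) - f'(0) = s²·5040/s^7 - 0 - 0 = 5040/s^5

Final answer: 5040/s^5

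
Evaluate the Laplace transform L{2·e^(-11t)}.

L{e^(at)} = 1/(s-a), so L{e^(-11t)} = 1/(s+11). Then L{2·e^(-11t)} = 2/(s+11)

Final answer: 2/(s+11)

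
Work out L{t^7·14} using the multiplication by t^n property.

L{14} = 14/s. d^1/ds^1[1/s] = -1/s². d^2/ds^2[1/s] = 2/s^3. d^3/ds^3[1/s] = -6/s^4. d^4/ds^4[1/s] = 24/s^5. d^5/ds^5[1/s] = -120/s^6. d^6/ds^6[1/s] = 720/s^7. d^7/ds^7[1/s] = -5040/s^8. So L{t^7} = (-1)^{7}·-5040/s^8 = 5040/s^8. Then L{t^7·14} = 14·5040/s^8 = 70560/s^8

Final answer: 70560/s^8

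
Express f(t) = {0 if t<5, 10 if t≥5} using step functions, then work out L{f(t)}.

f(t) = 10·u(t-5). L{u(t-5)} = e^(-5s)/s, so L{f(t)} = 10·e^(-5s)/s

Final answer: 10·e^(-5s)/s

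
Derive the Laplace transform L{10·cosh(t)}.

L{cosh(ωt)} = s/(s² - ω²), so L{cosh(t)} = s/(s² - 1). Then L{10·cosh(t)} = 10·s/(s² - 1) = 10s/(s² - 1)

Final answer: 10s/(s² - 1)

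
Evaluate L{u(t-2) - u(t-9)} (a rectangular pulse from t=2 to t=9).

L{u(t-a)} = e^(-as)/s. L{u(t-2) - u(t-9)} = (e^(-2s) - e^(-9s))/s

Final answer: (e^(-2s) - e^(-9s))/s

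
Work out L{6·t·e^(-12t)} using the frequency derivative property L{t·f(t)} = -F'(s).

L{e^(-12t)} = 1/(s+12). By frequency derivative: L{t·e^(-12t)} = -d/ds[1/(s+12)] = -(-1)/(s+12)² = 1/(s+12)². Then L{6·t·e^(-12t)} = 6·1/(s+12)² = 6/(s+12)²

Final answer: 6/(s+12)²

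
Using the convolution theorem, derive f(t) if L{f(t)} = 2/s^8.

2/s^8 = (2/s)·(1/s^7) = L{2}·L{t^6/720}. By convolution, f(t) = 2*t^6/720 = ∫₀ᵗ 2·τ^6/720 dτ = 2·t^7/5040

Final answer: 2·t^7/5040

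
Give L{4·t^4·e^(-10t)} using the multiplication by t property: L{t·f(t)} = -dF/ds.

Using L{t^n·e^(at)} = n!/(s-a)^(n+1), L{t^4·e^(-10t)} = 24/(s+10)^5, so L{4·t^4·e^(-10t)} = 4·24/(s+10)^5 = 96/(s+10)^5

Final answer: 96/(s+10)^5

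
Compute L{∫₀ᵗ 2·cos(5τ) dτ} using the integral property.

L{∫₀ᵗ f(τ)dτ} = F(s)/s with F(s) = 2s/(s² + 25), so the result is (2s/(s² + 25))/s = 2/(s² + 25)

Final answer: 2/(s² + 25)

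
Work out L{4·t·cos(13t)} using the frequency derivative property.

L{cos(13t)} = s/(s² + 169). Derivative: d/ds[s/(s² + 169)] = [(s² + 169) - s·2s]/(s² + 169)² = (169 - s²)/(s² + 169)². So L{t·cos(13t)} = -F'(s) = (s² - 169)/(s² + 169)². Then L{4·t·cos(13t)} = 4·(s² - 169)/(s² + 169)²

Final answer: 4·(s² - 169)/(s² + 169)²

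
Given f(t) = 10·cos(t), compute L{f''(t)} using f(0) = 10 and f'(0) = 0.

F(s) = 10s/(s² + 1). L{f''(t)} = s²F(s) - sf(0) - f'(0) = 10s³/(s² + 1) - 10s = (10s³ - 10s(s² + 1))/(s² + 1) = -10s/(s² + 1)

Final answer: -10s/(s² + 1)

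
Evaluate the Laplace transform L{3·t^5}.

L{t^n} = n!/s^(n+1), so L{t^5} = 120/s^6. Then L{3·t^5} = 3·120/s^6 = 360/s^6

Final answer: 360/s^6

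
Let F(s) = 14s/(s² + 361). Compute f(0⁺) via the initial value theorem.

f(0⁺) = lim_{s→∞} s·14s/(s² + 361) = lim_{s→∞} 14s²/(s² + 361) = 14

Final answer: 14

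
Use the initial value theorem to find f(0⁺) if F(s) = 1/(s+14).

f(0⁺) = lim_{s→∞} s·1/(s+14) = lim_{s→∞} s/(s+14) = 1

Final answer: 1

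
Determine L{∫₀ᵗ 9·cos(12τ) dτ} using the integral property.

L{∫₀ᵗ f(τ)dτ} = F(s)/s with F(s) = 9s/(s² + 144), so the result is (9s/(s² + 144))/s = 9/(s² + 144)

Final answer: 9/(s² + 144)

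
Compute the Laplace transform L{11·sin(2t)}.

L{sin(ωt)} = ω/(s² + ω²), so L{sin(2t)} = 2/(s² + 4). Then L{11·sin(2t)} = 11·2/(s² + 4) = 22/(s² + 4)

Final answer: 22/(s² + 4)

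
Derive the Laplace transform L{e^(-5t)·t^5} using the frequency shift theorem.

L{e^(at)·t^n} = n!/(s-a)^(n+1), so L{e^(-5t)·t^5} = 120/(s+5)^6

Final answer: 120/(s+5)^6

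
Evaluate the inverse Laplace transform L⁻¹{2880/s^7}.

L⁻¹{n!/s^(n+1)} = t^n with n=6. So L⁻¹{720/s^7} = t^6, and L⁻¹{2880/s^7} = (2880/720)·t^6 = 4·t^6

Final answer: 4·t^6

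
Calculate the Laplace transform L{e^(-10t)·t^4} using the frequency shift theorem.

L{e^(at)·t^n} = n!/(s-a)^(n+1), so L{e^(-10t)·t^4} = 24/(s+10)^5

Final answer: 24/(s+10)^5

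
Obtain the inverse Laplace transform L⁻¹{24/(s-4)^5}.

L⁻¹{n!/(s-a)^(n+1)} = t^n·e^(at), so L⁻¹{24/(s-4)^5} = t^4·e^(4t)

Final answer: t^4·e^(4t)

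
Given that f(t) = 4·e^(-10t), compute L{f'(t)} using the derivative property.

f(0) = 4, F(s) = 4/(s+10). L{f'(t)} = s·F(s) - f(0) = 4s/(s+10) - 4 = (4s - 4(s+10))/(s+10) = -40/(s+10)

Final answer: -40/(s+10)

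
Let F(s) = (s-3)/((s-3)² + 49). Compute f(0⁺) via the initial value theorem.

f(0⁺) = lim_{s→∞} sF(s) = lim_{s→∞} s(s-3)/((s-3)² + 49) = 1

Final answer: 1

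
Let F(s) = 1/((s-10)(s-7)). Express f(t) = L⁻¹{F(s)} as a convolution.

1/((s-10)(s-7)) = (1/(s-10))·(1/(s-7)) = L{e^(10t)}·L{e^(7t)}. So f(t) = e^(10t)*e^(7t) = ∫₀ᵗ e^(10τ)·e^(7(t-τ)) dτ

Final answer: ∫₀ᵗ e^(10τ)·e^(7(t-τ)) dτ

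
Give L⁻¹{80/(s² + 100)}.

This is the form c·a/(s² + a²) with a = 10, c = 8. L⁻¹ = 8·sin(10t)

Final answer: 8·sin(10t)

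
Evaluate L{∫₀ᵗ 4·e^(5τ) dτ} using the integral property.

L{∫₀ᵗ f(τ)dτ} = F(s)/s with F(s) = 4/(s-5), so L{∫₀ᵗ 4·e^(5τ) dτ} = 4/(s(s-5))

Final answer: 4/(s(s-5))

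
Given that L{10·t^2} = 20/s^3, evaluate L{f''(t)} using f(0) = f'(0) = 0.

L{f''(t)} = s²F(s) - sf(0) - f'(0) = s²·20/s^3 - 0 - 0 = 20/s

Final answer: 20/s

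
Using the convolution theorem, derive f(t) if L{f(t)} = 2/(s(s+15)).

2/(s(s+15)) = (2/s)·(1/(s+15)) = L{2}·L{e^(-15t)}. By convolution, f(t) = 2*e^(-15t) = ∫₀ᵗ 2·e^(-15τ) dτ = 2·(1 - e^(-15t))/15

Final answer: 2·(1 - e^(-15t))/15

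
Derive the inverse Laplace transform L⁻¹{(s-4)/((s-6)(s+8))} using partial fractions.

Using partial fractions, f(t) = (2e^(6t) + 12e^(-8t))/14

Final answer: (2e^(6t) + 12e^(-8t))/14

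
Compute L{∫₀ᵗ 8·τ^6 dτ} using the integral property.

L{∫₀ᵗ f(τ)dτ} = F(s)/s with f(t) = 8t^6. F(s) = 5760/s^7, so L{∫₀ᵗ 8·τ^6 dτ} = (5760/s^7)/s = 5760/s^8. (Check: ∫₀ᵗ 8·τ^6 dτ = 8t^7/7.)

Final answer: 5760/s^8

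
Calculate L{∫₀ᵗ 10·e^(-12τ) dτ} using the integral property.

L{∫₀ᵗ f(τ)dτ} = F(s)/s with F(s) = 10/(s+12), so L{∫₀ᵗ 10·e^(-12τ) dτ} = 10/(s(s+12))

Final answer: 10/(s(s+12))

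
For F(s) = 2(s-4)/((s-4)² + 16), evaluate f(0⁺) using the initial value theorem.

f(0⁺) = lim_{s→∞} sF(s) = lim_{s→∞} 2s(s-4)/((s-4)² + 16) = 2

Final answer: 2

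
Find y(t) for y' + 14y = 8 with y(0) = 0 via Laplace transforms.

sY + 14Y = 8/s. Y = 8/(s(s+14)). Partial fractions: Y = 4/7/s - 4/7/(s+14)

Final answer: y(t) = 4/7(1 - e^(-14t))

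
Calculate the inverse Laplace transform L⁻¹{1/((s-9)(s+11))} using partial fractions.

Decompose: A/(s-9) + B/(s+11). A = 1/20, B = -1/20. f(t) = (e^(9t) - e^(-11t))/20

Final answer: (e^(9t) - e^(-11t))/20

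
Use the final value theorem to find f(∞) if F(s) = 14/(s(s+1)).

f(∞) = lim_{s→0} s·14/(s(s+1)) = lim_{s→0} 14/(s+1) = 14/1 = 14

Final answer: 14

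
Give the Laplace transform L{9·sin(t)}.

L{sin(ωt)} = ω/(s² + ω²), so L{sin(t)} = 1/(s² + 1). Then L{9·sin(t)} = 9·1/(s² + 1) = 9/(s² + 1)

Final answer: 9/(s² + 1)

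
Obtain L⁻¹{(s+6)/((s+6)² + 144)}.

Using frequency shift: L⁻¹{(s-a)/((s-a)² + b²)} = e^(at)cos(bt). Here a=-6, b=12

Final answer: e^(-6t)·cos(12t)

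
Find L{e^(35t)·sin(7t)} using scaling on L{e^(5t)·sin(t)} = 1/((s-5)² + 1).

Scaling with a=7: L{e^(35t)·sin(7t)} = (1/7) · 1/((s/7-5)² + 1). Simplifying: 7/((s-35)² + 49)

Final answer: 7/((s-35)² + 49)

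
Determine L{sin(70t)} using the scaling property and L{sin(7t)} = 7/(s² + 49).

Using L{f(at)} = (1/a)F(s/a) with a=10: L{sin(70t)} = (1/10) · 7/((s/10)² + 49) = (1/10) · 7·100/(s² + 4900) = 70/(s² + 4900)

Final answer: 70/(s² + 4900)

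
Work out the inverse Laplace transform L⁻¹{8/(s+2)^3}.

L⁻¹{n!/(s-a)^(n+1)} = t^n·e^(at) with n=2, a=-2. So L⁻¹{2/(s+2)^3} = t^2·e^(-2t), and L⁻¹{8/(s+2)^3} = (8/2)·t^2·e^(-2t) = 4·t^2·e^(-2t)

Final answer: 4·t^2·e^(-2t)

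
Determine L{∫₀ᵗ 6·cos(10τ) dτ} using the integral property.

L{∫₀ᵗ f(τ)dτ} = F(s)/s with F(s) = 6s/(s² + 100), so the result is (6s/(s² + 100))/s = 6/(s² + 100)

Final answer: 6/(s² + 100)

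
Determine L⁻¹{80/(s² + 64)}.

This is the form c·a/(s² + a²) with a = 8, c = 10. L⁻¹ = 10·sin(8t)

Final answer: 10·sin(8t)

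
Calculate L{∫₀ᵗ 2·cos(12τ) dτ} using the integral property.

L{∫₀ᵗ f(τ)dτ} = F(s)/s with F(s) = 2s/(s² + 144), so the result is (2s/(s² + 144))/s = 2/(s² + 144)

Final answer: 2/(s² + 144)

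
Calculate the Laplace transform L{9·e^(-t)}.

L{e^(at)} = 1/(s-a), so L{e^(-t)} = 1/(s+1). Then L{9·e^(-t)} = 9/(s+1)

Final answer: 9/(s+1)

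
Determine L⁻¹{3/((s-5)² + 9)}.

Form: b/((s-a)² + b²) → e^(at)sin(bt). With a=5, b=3

Final answer: e^(5t)·sin(3t)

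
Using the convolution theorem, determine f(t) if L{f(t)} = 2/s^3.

2/s^3 = (2/s)·(1/s^2) = L{2}·L{t}. By convolution, f(t) = 2*t = ∫₀ᵗ 2·τ dτ = 2·t²/2

Final answer: 2·t²/2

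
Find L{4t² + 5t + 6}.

L{4t² + 5t + 6} = 4·2/s³ + 5/s² + 6/s = 8/s³ + 5/s² + 6/s

Final answer: 8/s³ + 5/s² + 6/s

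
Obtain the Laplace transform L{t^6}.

L{t^n} = n!/s^(n+1), so L{t^6} = 720/s^7

Final answer: 720/s^7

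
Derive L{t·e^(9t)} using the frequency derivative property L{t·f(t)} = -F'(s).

L{e^(9t)} = 1/(s-9). By frequency derivative: L{t·e^(9t)} = -d/ds[1/(s-9)] = -(-1)/(s-9)² = 1/(s-9)²

Final answer: 1/(s-9)²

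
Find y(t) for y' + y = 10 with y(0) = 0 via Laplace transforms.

sY + Y = 10/s. Y = 10/(s(s+1)). Partial fractions: Y = 10/s - 10/(s+1)

Final answer: y(t) = 10(1 - e^(-t))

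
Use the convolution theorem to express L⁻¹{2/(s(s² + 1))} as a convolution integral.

2/(s(s² + 1)) = (1/s)·(2/(s² + 1)) = L{1}·L{2·sin(t)}. So f(t) = 1*(2·sin(t)) = ∫₀ᵗ 2·sin(τ) dτ

Final answer: ∫₀ᵗ 2·sin(τ) dτ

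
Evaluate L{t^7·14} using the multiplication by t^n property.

L{14} = 14/s. d^1/ds^1[1/s] = -1/s². d^2/ds^2[1/s] = 2/s^3. d^3/ds^3[1/s] = -6/s^4. d^4/ds^4[1/s] = 24/s^5. d^5/ds^5[1/s] = -120/s^6. d^6/ds^6[1/s] = 720/s^7. d^7/ds^7[1/s] = -5040/s^8. So L{t^7} = (-1)^{7}·-5040/s^8 = 5040/s^8. Then L{t^7·14} = 14·5040/s^8 = 70560/s^8

Final answer: 70560/s^8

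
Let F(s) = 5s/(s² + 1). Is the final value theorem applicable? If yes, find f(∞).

The final value theorem requires all poles of sF(s) in the left half-plane. sF(s) = 5s²/(s² + 1) has poles at s = ±1i (imaginary axis). Theorem does NOT apply (oscillatory system).

Final answer: Not applicable (oscillatory)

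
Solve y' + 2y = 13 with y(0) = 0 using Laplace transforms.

sY + 2Y = 13/s. Y = 13/(s(s+2)). Partial fractions: Y = 13/2/s - 13/2/(s+2)

Final answer: y(t) = 13/2(1 - e^(-2t))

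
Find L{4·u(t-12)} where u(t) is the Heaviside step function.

L{u(t-a)} = e^(-as)/s. Here a=12, so L{u(t-12)} = e^(-12s)/s, and L{4·u(t-12)} = 4·e^(-12s)/s

Final answer: 4·e^(-12s)/s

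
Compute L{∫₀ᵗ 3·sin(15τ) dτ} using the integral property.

L{∫₀ᵗ f(τ)dτ} = F(s)/s with F(s) = 45/(s² + 225), so the result is (45/(s² + 225))/s = 45/(s(s² + 225))

Final answer: 45/(s(s² + 225))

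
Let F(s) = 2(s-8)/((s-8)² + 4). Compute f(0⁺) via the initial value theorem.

f(0⁺) = lim_{s→∞} sF(s) = lim_{s→∞} 2s(s-8)/((s-8)² + 4) = 2

Final answer: 2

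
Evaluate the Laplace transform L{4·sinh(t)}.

L{sinh(ωt)} = ω/(s² - ω²), so L{sinh(t)} = 1/(s² - 1). Then L{4·sinh(t)} = 4·1/(s² - 1) = 4/(s² - 1)

Final answer: 4/(s² - 1)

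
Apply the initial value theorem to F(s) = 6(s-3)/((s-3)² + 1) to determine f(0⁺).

f(0⁺) = lim_{s→∞} sF(s) = lim_{s→∞} 6s(s-3)/((s-3)² + 1) = 6

Final answer: 6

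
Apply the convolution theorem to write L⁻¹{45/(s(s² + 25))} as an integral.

45/(s(s² + 25)) = (1/s)·(45/(s² + 25)) = L{1}·L{9·sin(5t)}. So f(t) = 1*(9·sin(5t)) = ∫₀ᵗ 9·sin(5τ) dτ

Final answer: ∫₀ᵗ 9·sin(5τ) dτ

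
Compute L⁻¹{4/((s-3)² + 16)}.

Form: b/((s-a)² + b²) → e^(at)sin(bt). With a=3, b=4

Final answer: e^(3t)·sin(4t)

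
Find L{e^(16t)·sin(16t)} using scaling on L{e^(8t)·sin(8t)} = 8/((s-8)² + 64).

Scaling with a=2: L{e^(16t)·sin(16t)} = (1/2) · 8/((s/2-8)² + 64). Simplifying: 16/((s-16)² + 256)

Final answer: 16/((s-16)² + 256)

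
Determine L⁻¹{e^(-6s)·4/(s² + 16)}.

L⁻¹{4/(s² + 16)} = sin(4t). By the time shift theorem, L⁻¹{e^(-as)F(s)} = u(t-a)f(t-a) with a=6, so L⁻¹{e^(-6s)·4/(s² + 16)} = u(t-6)·sin(4(t-6))

Final answer: u(t-6)·sin(4(t-6))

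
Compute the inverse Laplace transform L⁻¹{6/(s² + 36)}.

L⁻¹{6/(s² + 36)} = sin(6t)

Final answer: sin(6t)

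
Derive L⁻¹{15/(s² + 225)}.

This is the form c·a/(s² + a²) with a = 15. L⁻¹ = sin(15t)

Final answer: sin(15t)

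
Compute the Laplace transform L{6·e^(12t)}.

L{e^(at)} = 1/(s-a), so L{e^(12t)} = 1/(s-12). Then L{6·e^(12t)} = 6/(s-12)

Final answer: 6/(s-12)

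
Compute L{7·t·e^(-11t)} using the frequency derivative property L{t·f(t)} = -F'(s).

L{e^(-11t)} = 1/(s+11). By frequency derivative: L{t·e^(-11t)} = -d/ds[1/(s+11)] = -(-1)/(s+11)² = 1/(s+11)². Then L{7·t·e^(-11t)} = 7·1/(s+11)² = 7/(s+11)²

Final answer: 7/(s+11)²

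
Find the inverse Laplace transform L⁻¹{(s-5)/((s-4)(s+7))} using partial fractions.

Using partial fractions, f(t) = (-e^(4t) + 12e^(-7t))/11

Final answer: (-e^(4t) + 12e^(-7t))/11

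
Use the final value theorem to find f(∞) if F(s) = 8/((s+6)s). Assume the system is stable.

f(∞) = lim_{s→0} sF(s) = lim_{s→0} 8/(s+6) = 4/3

Final answer: 4/3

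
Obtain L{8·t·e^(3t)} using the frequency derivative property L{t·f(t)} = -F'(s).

L{e^(3t)} = 1/(s-3). By frequency derivative: L{t·e^(3t)} = -d/ds[1/(s-3)] = -(-1)/(s-3)² = 1/(s-3)². Then L{8·t·e^(3t)} = 8·1/(s-3)² = 8/(s-3)²

Final answer: 8/(s-3)²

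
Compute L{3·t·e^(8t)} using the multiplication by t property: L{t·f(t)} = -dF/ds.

Using L{t^n·e^(at)} = n!/(s-a)^(n+1), L{t·e^(8t)} = 1/(s-8)^2, so L{3·t·e^(8t)} = 3·1/(s-8)^2 = 3/(s-8)^2

Final answer: 3/(s-8)^2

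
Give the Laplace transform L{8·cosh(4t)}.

L{cosh(ωt)} = s/(s² - ω²), so L{cosh(4t)} = s/(s² - 16). Then L{8·cosh(4t)} = 8·s/(s² - 16) = 8s/(s² - 16)

Final answer: 8s/(s² - 16)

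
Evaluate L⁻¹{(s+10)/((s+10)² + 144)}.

Using frequency shift: L⁻¹{(s-a)/((s-a)² + b²)} = e^(at)cos(bt). Here a=-10, b=12

Final answer: e^(-10t)·cos(12t)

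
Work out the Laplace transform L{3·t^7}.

L{t^n} = n!/s^(n+1), so L{t^7} = 5040/s^8. Then L{3·t^7} = 3·5040/s^8 = 15120/s^8

Final answer: 15120/s^8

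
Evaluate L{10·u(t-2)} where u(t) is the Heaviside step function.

L{u(t-a)} = e^(-as)/s. Here a=2, so L{u(t-2)} = e^(-2s)/s, and L{10·u(t-2)} = 10·e^(-2s)/s

Final answer: 10·e^(-2s)/s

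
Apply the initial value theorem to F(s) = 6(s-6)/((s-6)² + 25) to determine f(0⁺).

f(0⁺) = lim_{s→∞} sF(s) = lim_{s→∞} 6s(s-6)/((s-6)² + 25) = 6

Final answer: 6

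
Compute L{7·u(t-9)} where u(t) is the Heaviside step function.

L{u(t-a)} = e^(-as)/s. Here a=9, so L{u(t-9)} = e^(-9s)/s, and L{7·u(t-9)} = 7·e^(-9s)/s

Final answer: 7·e^(-9s)/s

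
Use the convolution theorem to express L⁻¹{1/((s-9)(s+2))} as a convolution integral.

1/((s-9)(s+2)) = (1/(s-9))·(1/(s+2)) = L{e^(9t)}·L{e^(-2t)}. So f(t) = e^(9t)*e^(-2t) = ∫₀ᵗ e^(9τ)·e^(-2(t-τ)) dτ

Final answer: ∫₀ᵗ e^(9τ)·e^(-2(t-τ)) dτ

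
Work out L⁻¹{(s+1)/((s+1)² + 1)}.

Using frequency shift: L⁻¹{(s-a)/((s-a)² + b²)} = e^(at)cos(bt). Here a=-1, b=1

Final answer: e^(-t)·cos(t)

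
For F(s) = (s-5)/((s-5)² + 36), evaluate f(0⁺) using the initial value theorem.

f(0⁺) = lim_{s→∞} sF(s) = lim_{s→∞} s(s-5)/((s-5)² + 36) = 1

Final answer: 1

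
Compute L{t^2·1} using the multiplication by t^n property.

L{1} = 1/s. d^1/ds^1[1/s] = -1/s². d^2/ds^2[1/s] = 2/s^3. So L{t^2} = (-1)^{2}·2/s^3 = 2/s^3

Final answer: 2/s^3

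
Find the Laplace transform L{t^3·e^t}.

L{t^n·e^(at)} = n!/(s-a)^(n+1), so L{t^3·e^t} = 6/(s-1)^4

Final answer: 6/(s-1)^4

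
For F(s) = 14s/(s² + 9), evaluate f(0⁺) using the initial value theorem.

f(0⁺) = lim_{s→∞} s·14s/(s² + 9) = lim_{s→∞} 14s²/(s² + 9) = 14

Final answer: 14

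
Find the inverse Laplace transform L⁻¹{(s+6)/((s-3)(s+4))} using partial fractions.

Using partial fractions, f(t) = (9e^(3t) - 2e^(-4t))/7

Final answer: (9e^(3t) - 2e^(-4t))/7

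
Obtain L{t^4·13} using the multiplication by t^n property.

L{13} = 13/s. d^1/ds^1[1/s] = -1/s². d^2/ds^2[1/s] = 2/s^3. d^3/ds^3[1/s] = -6/s^4. d^4/ds^4[1/s] = 24/s^5. So L{t^4} = (-1)^{4}·24/s^5 = 24/s^5. Then L{t^4·13} = 13·24/s^5 = 312/s^5

Final answer: 312/s^5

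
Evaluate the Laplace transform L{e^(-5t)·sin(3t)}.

L{e^(at)·sin(ωt)} = ω/((s-a)² + ω²), so L{e^(-5t)·sin(3t)} = 3/((s+5)² + 9)

Final answer: 3/((s+5)² + 9)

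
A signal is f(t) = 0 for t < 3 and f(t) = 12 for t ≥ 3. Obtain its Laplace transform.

f(t) = 12·u(t-3). L{u(t-3)} = e^(-3s)/s, so L{f(t)} = 12·e^(-3s)/s

Final answer: 12·e^(-3s)/s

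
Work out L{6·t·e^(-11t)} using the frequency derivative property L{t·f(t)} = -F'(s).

L{e^(-11t)} = 1/(s+11). By frequency derivative: L{t·e^(-11t)} = -d/ds[1/(s+11)] = -(-1)/(s+11)² = 1/(s+11)². Then L{6·t·e^(-11t)} = 6·1/(s+11)² = 6/(s+11)²

Final answer: 6/(s+11)²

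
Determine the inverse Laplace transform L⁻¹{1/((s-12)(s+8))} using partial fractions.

Decompose: A/(s-12) + B/(s+8). A = 1/20, B = -1/20. f(t) = (e^(12t) - e^(-8t))/20

Final answer: (e^(12t) - e^(-8t))/20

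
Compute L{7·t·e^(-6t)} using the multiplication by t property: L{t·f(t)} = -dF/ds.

Using L{t^n·e^(at)} = n!/(s-a)^(n+1), L{t·e^(-6t)} = 1/(s+6)^2, so L{7·t·e^(-6t)} = 7·1/(s+6)^2 = 7/(s+6)^2

Final answer: 7/(s+6)^2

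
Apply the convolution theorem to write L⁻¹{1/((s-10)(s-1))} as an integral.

1/((s-10)(s-1)) = (1/(s-10))·(1/(s-1)) = L{e^(10t)}·L{e^t}. So f(t) = e^(10t)*e^t = ∫₀ᵗ e^(10τ)·e^(t-τ) dτ

Final answer: ∫₀ᵗ e^(10τ)·e^(t-τ) dτ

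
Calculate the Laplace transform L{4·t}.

L{t^n} = n!/s^(n+1), so L{t} = 1/s^2. Then L{4·t} = 4·1/s^2 = 4/s^2

Final answer: 4/s^2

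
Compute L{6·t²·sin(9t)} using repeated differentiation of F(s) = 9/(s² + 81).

F(s) = 9/(s² + 81). F'(s) = -18s/(s² + 81)². F''(s) = -18(81 - 3s²)/(s² + 81)³ = (54s² - 1458)/(s² + 81)³. So L{t²·sin(9t)} = (-1)² F''(s) = (54s² - 1458)/(s² + 81)³. Then L{6·t²·sin(9t)} = 6·(54s² - 1458)/(s² + 81)³ = (324s² - 8748)/(s² + 81)³

Final answer: (324s² - 8748)/(s² + 81)³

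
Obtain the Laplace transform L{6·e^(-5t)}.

L{e^(at)} = 1/(s-a), so L{e^(-5t)} = 1/(s+5). Then L{6·e^(-5t)} = 6/(s+5)

Final answer: 6/(s+5)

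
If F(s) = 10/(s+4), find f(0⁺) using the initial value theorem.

f(0⁺) = lim_{s→∞} s·10/(s+4) = lim_{s→∞} 10s/(s+4) = 10

Final answer: 10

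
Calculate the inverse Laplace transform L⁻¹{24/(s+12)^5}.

L⁻¹{n!/(s-a)^(n+1)} = t^n·e^(at) with n=4, a=-12. So L⁻¹{24/(s+12)^5} = t^4·e^(-12t)

Final answer: t^4·e^(-12t)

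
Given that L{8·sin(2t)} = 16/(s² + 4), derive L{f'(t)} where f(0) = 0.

L{f'(t)} = s·F(s) - f(0) = s·16/(s² + 4) - 0 = 16s/(s² + 4)

Final answer: 16s/(s² + 4)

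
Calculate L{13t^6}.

L{t^n} = n!/s^(n+1). So L{13t^6} = 13·6!/s^7 = 9360/s^7

Final answer: 9360/s^7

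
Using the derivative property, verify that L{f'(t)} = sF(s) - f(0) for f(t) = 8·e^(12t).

f'(t) = 96e^(12t). Direct: L{f'(t)} = 96/(s-12). Property: s·8/(s-12) - 8 = (8s - 8(s-12))/(s-12) = 96/(s-12). ✓

Final answer: 96/(s-12)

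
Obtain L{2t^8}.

L{t^n} = n!/s^(n+1). So L{2t^8} = 2·8!/s^9 = 80640/s^9

Final answer: 80640/s^9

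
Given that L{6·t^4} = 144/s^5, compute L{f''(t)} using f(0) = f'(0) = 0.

L{f''(t)} = s²F(s) - sf(0) - f'(0) = s²·144/s^5 - 0 - 0 = 144/s^3

Final answer: 144/s^3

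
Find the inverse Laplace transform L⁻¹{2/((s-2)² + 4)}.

Using frequency shift, L⁻¹{2/((s-2)² + 4)} = e^(2t)·sin(2t)

Final answer: e^(2t)·sin(2t)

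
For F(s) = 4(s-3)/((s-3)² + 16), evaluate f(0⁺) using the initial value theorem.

f(0⁺) = lim_{s→∞} sF(s) = lim_{s→∞} 4s(s-3)/((s-3)² + 16) = 4

Final answer: 4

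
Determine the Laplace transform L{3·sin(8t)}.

L{sin(ωt)} = ω/(s² + ω²), so L{sin(8t)} = 8/(s² + 64). Then L{3·sin(8t)} = 3·8/(s² + 64) = 24/(s² + 64)

Final answer: 24/(s² + 64)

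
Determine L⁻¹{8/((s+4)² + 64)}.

Form: b/((s-a)² + b²) → e^(at)sin(bt). With a=-4, b=8

Final answer: e^(-4t)·sin(8t)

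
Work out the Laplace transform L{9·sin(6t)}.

L{sin(ωt)} = ω/(s² + ω²), so L{sin(6t)} = 6/(s² + 36). Then L{9·sin(6t)} = 9·6/(s² + 36) = 54/(s² + 36)

Final answer: 54/(s² + 36)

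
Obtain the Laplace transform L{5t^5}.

L{5t^5} = 5 · L{t^5} = 5 · 120/s^6 = 600/s^6

Final answer: 600/s^6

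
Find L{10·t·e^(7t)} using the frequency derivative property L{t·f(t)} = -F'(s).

L{e^(7t)} = 1/(s-7). By frequency derivative: L{t·e^(7t)} = -d/ds[1/(s-7)] = -(-1)/(s-7)² = 1/(s-7)². Then L{10·t·e^(7t)} = 10·1/(s-7)² = 10/(s-7)²

Final answer: 10/(s-7)²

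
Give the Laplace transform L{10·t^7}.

L{t^n} = n!/s^(n+1), so L{t^7} = 5040/s^8. Then L{10·t^7} = 10·5040/s^8 = 50400/s^8

Final answer: 50400/s^8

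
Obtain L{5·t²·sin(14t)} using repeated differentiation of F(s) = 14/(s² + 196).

F(s) = 14/(s² + 196). F'(s) = -28s/(s² + 196)². F''(s) = -28(196 - 3s²)/(s² + 196)³ = (84s² - 5488)/(s² + 196)³. So L{t²·sin(14t)} = (-1)² F''(s) = (84s² - 5488)/(s² + 196)³. Then L{5·t²·sin(14t)} = 5·(84s² - 5488)/(s² + 196)³ = (420s² - 27440)/(s² + 196)³

Final answer: (420s² - 27440)/(s² + 196)³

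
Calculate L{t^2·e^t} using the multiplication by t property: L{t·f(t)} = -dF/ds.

Using L{t^n·e^(at)} = n!/(s-a)^(n+1), L{t^2·e^t} = 2/(s-1)^3

Final answer: 2/(s-1)^3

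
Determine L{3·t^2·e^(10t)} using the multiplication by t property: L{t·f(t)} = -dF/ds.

Using L{t^n·e^(at)} = n!/(s-a)^(n+1), L{t^2·e^(10t)} = 2/(s-10)^3, so L{3·t^2·e^(10t)} = 3·2/(s-10)^3 = 6/(s-10)^3

Final answer: 6/(s-10)^3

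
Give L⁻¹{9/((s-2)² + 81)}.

Form: b/((s-a)² + b²) → e^(at)sin(bt). With a=2, b=9

Final answer: e^(2t)·sin(9t)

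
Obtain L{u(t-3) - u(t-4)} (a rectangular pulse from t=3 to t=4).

L{u(t-a)} = e^(-as)/s. L{u(t-3) - u(t-4)} = (e^(-3s) - e^(-4s))/s

Final answer: (e^(-3s) - e^(-4s))/s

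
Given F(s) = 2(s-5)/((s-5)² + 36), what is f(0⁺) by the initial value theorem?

f(0⁺) = lim_{s→∞} sF(s) = lim_{s→∞} 2s(s-5)/((s-5)² + 36) = 2

Final answer: 2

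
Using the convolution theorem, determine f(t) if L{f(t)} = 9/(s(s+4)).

9/(s(s+4)) = (9/s)·(1/(s+4)) = L{9}·L{e^(-4t)}. By convolution, f(t) = 9*e^(-4t) = ∫₀ᵗ 9·e^(-4τ) dτ = 9·(1 - e^(-4t))/4

Final answer: 9·(1 - e^(-4t))/4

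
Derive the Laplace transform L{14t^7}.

L{14t^7} = 14 · L{t^7} = 14 · 5040/s^8 = 70560/s^8

Final answer: 70560/s^8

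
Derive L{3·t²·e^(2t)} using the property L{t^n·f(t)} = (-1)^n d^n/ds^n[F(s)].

L{e^(2t)} = 1/(s-2). d/ds[1/(s-2)] = -1/(s-2)². d²/ds²[1/(s-2)] = 2/(s-2)³. So L{t²·e^(2t)} = (-1)² · 2/(s-2)³ = 2/(s-2)³. Then L{3·t²·e^(2t)} = 3·2/(s-2)³ = 6/(s-2)³

Final answer: 6/(s-2)³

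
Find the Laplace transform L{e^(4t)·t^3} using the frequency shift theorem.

L{e^(at)·t^n} = n!/(s-a)^(n+1), so L{e^(4t)·t^3} = 6/(s-4)^4

Final answer: 6/(s-4)^4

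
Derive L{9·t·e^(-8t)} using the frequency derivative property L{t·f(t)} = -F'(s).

L{e^(-8t)} = 1/(s+8). By frequency derivative: L{t·e^(-8t)} = -d/ds[1/(s+8)] = -(-1)/(s+8)² = 1/(s+8)². Then L{9·t·e^(-8t)} = 9·1/(s+8)² = 9/(s+8)²

Final answer: 9/(s+8)²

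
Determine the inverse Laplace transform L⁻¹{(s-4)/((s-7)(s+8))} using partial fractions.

Using partial fractions, f(t) = (3e^(7t) + 12e^(-8t))/15

Final answer: (3e^(7t) + 12e^(-8t))/15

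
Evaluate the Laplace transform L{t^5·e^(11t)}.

L{t^n·e^(at)} = n!/(s-a)^(n+1), so L{t^5·e^(11t)} = 120/(s-11)^6

Final answer: 120/(s-11)^6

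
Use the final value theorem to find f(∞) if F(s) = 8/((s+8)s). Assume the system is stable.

f(∞) = lim_{s→0} sF(s) = lim_{s→0} 8/(s+8) = 1

Final answer: 1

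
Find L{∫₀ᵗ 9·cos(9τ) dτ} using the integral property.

L{∫₀ᵗ f(τ)dτ} = F(s)/s with F(s) = 9s/(s² + 81), so the result is (9s/(s² + 81))/s = 9/(s² + 81)

Final answer: 9/(s² + 81)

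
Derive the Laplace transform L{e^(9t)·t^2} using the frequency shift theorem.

L{e^(at)·t^n} = n!/(s-a)^(n+1), so L{e^(9t)·t^2} = 2/(s-9)^3

Final answer: 2/(s-9)^3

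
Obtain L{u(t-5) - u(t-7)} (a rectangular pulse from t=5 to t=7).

L{u(t-a)} = e^(-as)/s. L{u(t-5) - u(t-7)} = (e^(-5s) - e^(-7s))/s

Final answer: (e^(-5s) - e^(-7s))/s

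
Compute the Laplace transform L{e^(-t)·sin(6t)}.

L{e^(at)·sin(ωt)} = ω/((s-a)² + ω²), so L{e^(-t)·sin(6t)} = 6/((s+1)² + 36)

Final answer: 6/((s+1)² + 36)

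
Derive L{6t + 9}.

L{6t + 9} = 6·L{t} + 9·L{1} = 6/s² + 9/s

Final answer: 6/s² + 9/s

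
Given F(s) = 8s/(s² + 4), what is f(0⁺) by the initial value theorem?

f(0⁺) = lim_{s→∞} s·8s/(s² + 4) = lim_{s→∞} 8s²/(s² + 4) = 8

Final answer: 8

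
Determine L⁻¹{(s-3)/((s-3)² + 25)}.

Using frequency shift: L⁻¹{(s-a)/((s-a)² + b²)} = e^(at)cos(bt). Here a=3, b=5

Final answer: e^(3t)·cos(5t)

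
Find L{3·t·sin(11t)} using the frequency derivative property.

L{sin(11t)} = 11/(s² + 121). By L{t·f(t)} = -F'(s): -d/ds[11/(s² + 121)] = -(11)·(-2s)/(s² + 121)² = 22s/(s² + 121)². Then L{3·t·sin(11t)} = 3·22s/(s² + 121)² = 66s/(s² + 121)²

Final answer: 66s/(s² + 121)²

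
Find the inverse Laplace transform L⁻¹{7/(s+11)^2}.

L⁻¹{n!/(s-a)^(n+1)} = t^n·e^(at) with n=1, a=-11. So L⁻¹{1/(s+11)^2} = t·e^(-11t), and L⁻¹{7/(s+11)^2} = (7/1)·t·e^(-11t) = 7·t·e^(-11t)

Final answer: 7·t·e^(-11t)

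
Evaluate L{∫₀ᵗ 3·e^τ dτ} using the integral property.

L{∫₀ᵗ f(τ)dτ} = F(s)/s with F(s) = 3/(s-1), so L{∫₀ᵗ 3·e^τ dτ} = 3/(s(s-1))

Final answer: 3/(s(s-1))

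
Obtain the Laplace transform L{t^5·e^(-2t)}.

L{t^n·e^(at)} = n!/(s-a)^(n+1), so L{t^5·e^(-2t)} = 120/(s+2)^6

Final answer: 120/(s+2)^6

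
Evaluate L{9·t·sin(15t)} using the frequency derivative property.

L{sin(15t)} = 15/(s² + 225). By L{t·f(t)} = -F'(s): -d/ds[15/(s² + 225)] = -(15)·(-2s)/(s² + 225)² = 30s/(s² + 225)². Then L{9·t·sin(15t)} = 9·30s/(s² + 225)² = 270s/(s² + 225)²

Final answer: 270s/(s² + 225)²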